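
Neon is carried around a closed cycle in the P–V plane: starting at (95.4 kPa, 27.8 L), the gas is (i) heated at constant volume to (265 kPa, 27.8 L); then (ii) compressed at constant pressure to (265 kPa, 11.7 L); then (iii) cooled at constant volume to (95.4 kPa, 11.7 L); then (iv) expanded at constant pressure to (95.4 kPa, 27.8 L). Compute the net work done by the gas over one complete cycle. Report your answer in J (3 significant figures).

Constant-volume legs do no work.
W(ii) = (265)(11.7 − 27.8) = -4266 J; W(iv) = (95.4)(27.8 − 11.7) = 1536 J.
W_net = -4266 + 1536 = -2731 J (the counter-clockwise enclosed area).

W_net ≈ -2730 J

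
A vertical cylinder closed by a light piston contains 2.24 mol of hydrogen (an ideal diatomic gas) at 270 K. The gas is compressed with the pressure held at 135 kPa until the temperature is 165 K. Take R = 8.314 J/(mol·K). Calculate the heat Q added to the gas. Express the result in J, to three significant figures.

Q ≈ -6840 J

Isobaric: W = nRΔT = (2.24)(8.314)(-105) = -1955 J.
ΔU = nCᵥΔT with Cᵥ = 5R/2: ΔU = (2.24)(20.79)(-105) = -4889 J.
Q = ΔU + W = -4889 − 1955 = -6844 J.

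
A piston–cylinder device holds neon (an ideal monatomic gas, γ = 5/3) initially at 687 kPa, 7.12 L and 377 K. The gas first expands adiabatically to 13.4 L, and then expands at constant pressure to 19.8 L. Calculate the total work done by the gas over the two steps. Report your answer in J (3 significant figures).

W_total ≈ 4060 J

Step 1 (adiabatic): W = (P₁V₁ − P₂V₂)/(γ−1) = (4891 − 3209)/0.667 = 2524 J.
After step 1: P = 239.5 kPa, V = 13.4 L, T = 247.3 K.
Step 2 (isobaric): W = PΔV = (239.5 kPa)(19.8 − 13.4 L) = 1533 J.
W_total = 2524 + 1533 = 4056 J.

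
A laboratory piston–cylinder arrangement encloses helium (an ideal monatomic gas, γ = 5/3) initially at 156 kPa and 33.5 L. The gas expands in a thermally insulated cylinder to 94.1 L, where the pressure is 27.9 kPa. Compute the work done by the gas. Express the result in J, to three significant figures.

Adiabatic: W = (P₁V₁ − P₂V₂)/(γ − 1) with γ = 5/3.
P₁V₁ = 5226 J, P₂V₂ = 2625 J.
W = (5226 − 2625) / 0.6667 = 3901 J.

W ≈ 3900 J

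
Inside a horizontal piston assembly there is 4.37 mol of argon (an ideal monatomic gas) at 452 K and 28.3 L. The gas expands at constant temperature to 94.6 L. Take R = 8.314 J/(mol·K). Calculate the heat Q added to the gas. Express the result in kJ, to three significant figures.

Q ≈ 19.8 kJ

Isothermal ⇒ ΔU = 0, so Q = W = nRT ln(V₂/V₁).
Q = (4.37)(8.314)(452) ln(94.6/28.3) = 16422 × 1.207 = 19818 J.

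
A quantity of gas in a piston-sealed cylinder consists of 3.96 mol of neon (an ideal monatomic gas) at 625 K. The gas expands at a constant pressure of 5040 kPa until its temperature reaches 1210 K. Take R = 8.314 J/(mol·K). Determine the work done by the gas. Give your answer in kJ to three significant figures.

Isobaric: W = P ΔV = nR ΔT.
W = (3.96)(8.314)(1210 − 625) = 19260 J.

W ≈ 19.3 kJ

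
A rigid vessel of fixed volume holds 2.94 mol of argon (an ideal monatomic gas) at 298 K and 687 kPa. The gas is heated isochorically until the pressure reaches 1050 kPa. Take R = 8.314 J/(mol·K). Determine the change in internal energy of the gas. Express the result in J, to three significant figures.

ΔU ≈ 5770 J

Constant volume ⇒ W = 0, so Q = ΔU = nCᵥΔT with Cᵥ = 3R/2 = 12.47 J/(mol·K).
At constant V, T₂/T₁ = P₂/P₁ ⇒ ΔT = T₁(P₂/P₁ − 1) = 298·(1050/687 − 1) = 157.5 K.
ΔU = (2.94)(12.47)(157.5) = 5773 J.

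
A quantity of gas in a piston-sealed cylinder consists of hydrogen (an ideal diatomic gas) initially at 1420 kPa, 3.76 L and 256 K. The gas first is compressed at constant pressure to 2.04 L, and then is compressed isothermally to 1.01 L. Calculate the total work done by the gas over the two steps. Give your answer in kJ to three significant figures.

Step 1 (isobaric): W = PΔV = (1420 kPa)(2.04 − 3.76 L) = -2442 J.
After step 1: P = 1420 kPa, V = 2.04 L, T = 138.9 K.
Step 2 (isothermal): W = P₁V₁ ln(V₂/V₁) = (2897) ln(1.01/2.04) = -2036 J.
W_total = -2442 − 2036 = -4479 J.

W_total ≈ -4.48 kJ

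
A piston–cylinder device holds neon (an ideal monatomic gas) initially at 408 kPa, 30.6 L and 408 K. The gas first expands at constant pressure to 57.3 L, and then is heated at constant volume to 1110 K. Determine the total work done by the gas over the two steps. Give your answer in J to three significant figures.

W_total ≈ 10900 J

Step 1 (isobaric): W = PΔV = (408 kPa)(57.3 − 30.6 L) = 10894 J.
Step 2 (isochoric): W = 0 (constant volume).
W_total = 10894 + 0 = 10894 J.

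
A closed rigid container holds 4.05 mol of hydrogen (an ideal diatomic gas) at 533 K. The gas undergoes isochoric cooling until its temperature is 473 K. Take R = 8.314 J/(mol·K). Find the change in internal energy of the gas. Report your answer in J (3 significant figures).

ΔU ≈ -5050 J

Constant volume ⇒ W = 0, so Q = ΔU = nCᵥΔT with Cᵥ = 5R/2 = 20.79 J/(mol·K).
ΔU = (4.05)(20.79)(473 − 533) = -5051 J.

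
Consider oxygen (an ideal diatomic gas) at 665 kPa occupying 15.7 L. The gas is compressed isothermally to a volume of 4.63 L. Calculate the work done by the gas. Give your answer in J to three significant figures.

W ≈ -12700 J

Isothermal: W = nRT ln(V₂/V₁) = P₁V₁ ln(V₂/V₁).
P₁V₁ = (665 kPa)(15.7 L) = 10440 J.
W = 10440 × ln(4.63/15.7) = 10440 × -1.221
W_by_gas = -12749 J.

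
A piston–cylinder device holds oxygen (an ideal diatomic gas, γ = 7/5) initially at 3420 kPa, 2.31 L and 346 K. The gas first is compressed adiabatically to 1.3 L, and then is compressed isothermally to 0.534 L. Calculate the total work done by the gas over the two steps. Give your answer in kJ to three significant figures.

W_total ≈ -14.0 kJ

Step 1 (adiabatic): W = (P₁V₁ − P₂V₂)/(γ−1) = (7900 − 9943)/0.4 = -5106 J.
After step 1: P = 7648 kPa, V = 1.3 L, T = 435.5 K.
Step 2 (isothermal): W = P₁V₁ ln(V₂/V₁) = (9943) ln(0.534/1.3) = -8846 J.
W_total = -5106 − 8846 = -13953 J.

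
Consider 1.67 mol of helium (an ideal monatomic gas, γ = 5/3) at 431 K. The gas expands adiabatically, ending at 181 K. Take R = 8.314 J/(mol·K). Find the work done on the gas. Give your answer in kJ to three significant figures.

W ≈ -5.21 kJ

Adiabatic ⇒ Q = 0, so W_by = −ΔU = nCᵥ(T₁ − T₂).
Cᵥ = 3R/2 = 12.47 J/(mol·K).
W = (1.67)(12.47)(431 − 181) = 5207 J.
Work on gas = −W_by = -5207 J.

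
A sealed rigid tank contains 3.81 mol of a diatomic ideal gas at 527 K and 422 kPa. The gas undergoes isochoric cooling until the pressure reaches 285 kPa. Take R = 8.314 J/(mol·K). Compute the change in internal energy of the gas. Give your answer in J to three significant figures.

Constant volume ⇒ W = 0, so Q = ΔU = nCᵥΔT with Cᵥ = 5R/2 = 20.79 J/(mol·K).
At constant V, T₂/T₁ = P₂/P₁ ⇒ ΔT = T₁(P₂/P₁ − 1) = 527·(285/422 − 1) = -171.1 K.
ΔU = (3.81)(20.79)(-171.1) = -13549 J.

ΔU ≈ -13500 J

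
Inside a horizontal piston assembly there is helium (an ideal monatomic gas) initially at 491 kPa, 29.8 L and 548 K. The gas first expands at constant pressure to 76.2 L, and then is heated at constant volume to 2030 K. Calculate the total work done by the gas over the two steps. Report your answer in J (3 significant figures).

W_total ≈ 22800 J

Step 1 (isobaric): W = PΔV = (491 kPa)(76.2 − 29.8 L) = 22782 J.
Step 2 (isochoric): W = 0 (constant volume).
W_total = 22782 + 0 = 22782 J.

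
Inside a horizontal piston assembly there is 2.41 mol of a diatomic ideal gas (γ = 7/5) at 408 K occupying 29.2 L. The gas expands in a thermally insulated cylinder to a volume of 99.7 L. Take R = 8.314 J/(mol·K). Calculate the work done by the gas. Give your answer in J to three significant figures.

Adiabatic: TV^(γ−1) = const with γ = 7/5.
T₂ = T₁ (V₁/V₂)^(γ−1) = 408 × (29.2/99.7)^0.4 = 408 × 0.6119 = 249.7 K.
W_by = nCᵥ(T₁ − T₂) = (2.41)(20.79)(408 − 249.7) = 7932 J.

W ≈ 7930 J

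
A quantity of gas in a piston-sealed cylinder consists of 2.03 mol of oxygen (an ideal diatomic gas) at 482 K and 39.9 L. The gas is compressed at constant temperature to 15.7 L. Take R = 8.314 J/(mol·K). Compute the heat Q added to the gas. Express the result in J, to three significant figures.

Isothermal ⇒ ΔU = 0, so Q = W = nRT ln(V₂/V₁).
Q = (2.03)(8.314)(482) ln(15.7/39.9) = 8135 × -0.9327 = -7588 J.

Q ≈ -7590 J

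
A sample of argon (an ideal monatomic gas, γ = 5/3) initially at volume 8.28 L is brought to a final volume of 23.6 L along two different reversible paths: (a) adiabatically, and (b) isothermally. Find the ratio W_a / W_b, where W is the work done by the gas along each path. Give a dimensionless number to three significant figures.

W_a / W_b ≈ 0.720

Path (a) adiabatic: W = P₁V₁(1 − (V₁/V₂)^(γ−1))/(γ−1) → W_a/(P₁V₁) = 0.7538.
Path (b) isothermal: W = P₁V₁ ln(V₂/V₁) → W_b/(P₁V₁) = 1.047.
W_a / W_b = 0.7538 / 1.047 = 0.7197.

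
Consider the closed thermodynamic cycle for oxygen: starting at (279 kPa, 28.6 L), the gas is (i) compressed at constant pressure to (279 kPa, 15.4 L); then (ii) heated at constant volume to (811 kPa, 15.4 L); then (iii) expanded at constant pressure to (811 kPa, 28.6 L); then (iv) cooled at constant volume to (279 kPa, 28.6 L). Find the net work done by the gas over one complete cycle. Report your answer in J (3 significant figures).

Constant-volume legs do no work.
W(i) = (279)(15.4 − 28.6) = -3683 J; W(iii) = (811)(28.6 − 15.4) = 10705 J.
W_net = -3683 + 10705 = 7022 J (the clockwise enclosed area).

W_net ≈ 7020 J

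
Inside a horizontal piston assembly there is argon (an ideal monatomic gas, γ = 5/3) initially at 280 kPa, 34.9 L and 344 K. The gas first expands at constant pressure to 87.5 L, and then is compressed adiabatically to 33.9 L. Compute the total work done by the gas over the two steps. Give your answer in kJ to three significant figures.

Step 1 (isobaric): W = PΔV = (280 kPa)(87.5 − 34.9 L) = 14728 J.
After step 1: P = 280 kPa, V = 87.5 L, T = 862.5 K.
Step 2 (adiabatic): W = (P₁V₁ − P₂V₂)/(γ−1) = (24500 − 46100)/0.667 = -32401 J.
W_total = 14728 − 32401 = -17673 J.

W_total ≈ -17.7 kJ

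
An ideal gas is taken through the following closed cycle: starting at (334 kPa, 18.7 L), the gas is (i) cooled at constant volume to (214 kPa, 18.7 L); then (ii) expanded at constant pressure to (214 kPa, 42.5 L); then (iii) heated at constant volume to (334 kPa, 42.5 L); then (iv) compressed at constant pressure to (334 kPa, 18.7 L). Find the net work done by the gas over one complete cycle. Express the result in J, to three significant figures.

W_net ≈ -2860 J

Constant-volume legs do no work.
W(ii) = (214)(42.5 − 18.7) = 5093 J; W(iv) = (334)(18.7 − 42.5) = -7949 J.
W_net = 5093 − 7949 = -2856 J (the counter-clockwise enclosed area).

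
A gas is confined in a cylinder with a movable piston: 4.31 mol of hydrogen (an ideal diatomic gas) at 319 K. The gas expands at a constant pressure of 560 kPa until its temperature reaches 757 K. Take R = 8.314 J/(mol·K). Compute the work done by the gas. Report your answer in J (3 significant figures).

W ≈ 15700 J

Isobaric: W = P ΔV = nR ΔT.
W = (4.31)(8.314)(757 − 319) = 15695 J.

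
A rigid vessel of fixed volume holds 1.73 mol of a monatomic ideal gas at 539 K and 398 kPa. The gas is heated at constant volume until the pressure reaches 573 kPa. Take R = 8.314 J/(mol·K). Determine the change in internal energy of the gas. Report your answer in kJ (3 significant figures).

Constant volume ⇒ W = 0, so Q = ΔU = nCᵥΔT with Cᵥ = 3R/2 = 12.47 J/(mol·K).
At constant V, T₂/T₁ = P₂/P₁ ⇒ ΔT = T₁(P₂/P₁ − 1) = 539·(573/398 − 1) = 237 K.
ΔU = (1.73)(12.47)(237) = 5113 J.

ΔU ≈ 5.11 kJ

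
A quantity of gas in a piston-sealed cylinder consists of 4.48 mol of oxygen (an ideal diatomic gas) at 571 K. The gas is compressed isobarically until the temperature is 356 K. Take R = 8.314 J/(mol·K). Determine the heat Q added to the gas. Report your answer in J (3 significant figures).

Isobaric: W = nRΔT = (4.48)(8.314)(-215) = -8008 J.
ΔU = nCᵥΔT with Cᵥ = 5R/2: ΔU = (4.48)(20.79)(-215) = -20020 J.
Q = ΔU + W = -20020 − 8008 = -28028 J.

Q ≈ -28000 J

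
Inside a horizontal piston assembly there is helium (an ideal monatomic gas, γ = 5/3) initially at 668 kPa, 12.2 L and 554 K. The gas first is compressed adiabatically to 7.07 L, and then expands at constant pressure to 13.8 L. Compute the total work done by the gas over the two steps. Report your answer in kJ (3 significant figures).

W_total ≈ 5.80 kJ

Step 1 (adiabatic): W = (P₁V₁ − P₂V₂)/(γ−1) = (8150 − 11725)/0.667 = -5362 J.
After step 1: P = 1658 kPa, V = 7.07 L, T = 797 K.
Step 2 (isobaric): W = PΔV = (1658 kPa)(13.8 − 7.07 L) = 11161 J.
W_total = -5362 + 11161 = 5798 J.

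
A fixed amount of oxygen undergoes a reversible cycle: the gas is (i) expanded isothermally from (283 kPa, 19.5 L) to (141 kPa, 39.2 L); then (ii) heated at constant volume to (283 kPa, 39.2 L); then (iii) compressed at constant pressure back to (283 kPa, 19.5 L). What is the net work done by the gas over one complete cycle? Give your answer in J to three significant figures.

Leg (i): W = PᵢVᵢ ln(V_f/Vᵢ) = (5518) ln(39.2/19.5) = 3853 J.
Leg (ii): W = 0.
Leg (iii): W = PΔV = (283)(19.5 − 39.2) = -5575 J.
W_net = 3853 − 5575 = -1722 J.

W_net ≈ -1720 J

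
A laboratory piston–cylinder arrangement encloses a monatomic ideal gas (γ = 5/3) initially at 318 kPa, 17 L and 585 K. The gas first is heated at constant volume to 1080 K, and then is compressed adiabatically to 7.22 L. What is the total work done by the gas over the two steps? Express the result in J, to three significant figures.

Step 1 (isochoric): W = 0 (constant volume).
After step 1: P = 587.1 kPa (V unchanged).
Step 2 (adiabatic): W = (P₁V₁ − P₂V₂)/(γ−1) = (9980 − 17664)/0.667 = -11525 J.
W_total = 0 − 11525 = -11525 J.

W_total ≈ -11500 J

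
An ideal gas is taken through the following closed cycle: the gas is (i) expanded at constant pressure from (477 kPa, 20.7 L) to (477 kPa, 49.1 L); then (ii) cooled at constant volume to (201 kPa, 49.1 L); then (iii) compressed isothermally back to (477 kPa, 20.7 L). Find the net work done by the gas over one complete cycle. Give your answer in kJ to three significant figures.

W_net ≈ 5.02 kJ

Leg (i): W = PΔV = (477)(49.1 − 20.7) = 13547 J.
Leg (ii): W = 0.
Leg (iii): W = PᵢVᵢ ln(V_f/Vᵢ) = (9869) ln(20.7/49.1) = -8524 J.
W_net = 13547 − 8524 = 5023 J.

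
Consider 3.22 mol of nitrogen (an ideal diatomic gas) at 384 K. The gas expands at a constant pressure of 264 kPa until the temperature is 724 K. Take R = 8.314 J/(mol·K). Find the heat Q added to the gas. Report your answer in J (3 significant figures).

Q ≈ 31900 J

Isobaric: W = nRΔT = (3.22)(8.314)(340) = 9102 J.
ΔU = nCᵥΔT with Cᵥ = 5R/2: ΔU = (3.22)(20.79)(340) = 22755 J.
Q = ΔU + W = 22755 + 9102 = 31858 J.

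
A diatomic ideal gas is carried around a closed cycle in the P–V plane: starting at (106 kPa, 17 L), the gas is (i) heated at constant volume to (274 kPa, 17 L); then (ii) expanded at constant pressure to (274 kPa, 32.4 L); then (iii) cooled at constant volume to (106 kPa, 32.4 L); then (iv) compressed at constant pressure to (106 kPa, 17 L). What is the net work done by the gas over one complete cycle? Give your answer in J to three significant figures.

W_net ≈ 2590 J

Constant-volume legs do no work.
W(ii) = (274)(32.4 − 17) = 4220 J; W(iv) = (106)(17 − 32.4) = -1632 J.
W_net = 4220 − 1632 = 2587 J (the clockwise enclosed area).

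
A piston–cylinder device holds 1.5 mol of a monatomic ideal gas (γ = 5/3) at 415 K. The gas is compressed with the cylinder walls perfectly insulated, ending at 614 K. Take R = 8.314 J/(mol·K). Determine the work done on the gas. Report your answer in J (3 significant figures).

Adiabatic ⇒ Q = 0, so W_by = −ΔU = nCᵥ(T₁ − T₂).
Cᵥ = 3R/2 = 12.47 J/(mol·K).
W = (1.5)(12.47)(415 − 614) = -3723 J.
Work on gas = −W_by = 3723 J.

W ≈ 3720 J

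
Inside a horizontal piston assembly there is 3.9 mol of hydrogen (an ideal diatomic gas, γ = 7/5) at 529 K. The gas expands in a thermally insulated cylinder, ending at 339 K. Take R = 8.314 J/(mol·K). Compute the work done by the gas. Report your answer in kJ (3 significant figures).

W ≈ 15.4 kJ

Adiabatic ⇒ Q = 0, so W_by = −ΔU = nCᵥ(T₁ − T₂).
Cᵥ = 5R/2 = 20.79 J/(mol·K).
W = (3.9)(20.79)(529 − 339) = 15402 J.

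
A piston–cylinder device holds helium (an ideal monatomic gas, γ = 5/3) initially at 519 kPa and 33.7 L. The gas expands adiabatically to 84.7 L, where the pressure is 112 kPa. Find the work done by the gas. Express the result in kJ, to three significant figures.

W ≈ 12.0 kJ

Adiabatic: W = (P₁V₁ − P₂V₂)/(γ − 1) with γ = 5/3.
P₁V₁ = 17490 J, P₂V₂ = 9486 J.
W = (17490 − 9486) / 0.6667 = 12006 J.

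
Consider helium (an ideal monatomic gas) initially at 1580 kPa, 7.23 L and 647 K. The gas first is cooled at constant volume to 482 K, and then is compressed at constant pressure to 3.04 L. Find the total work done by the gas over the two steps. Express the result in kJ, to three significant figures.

W_total ≈ -4.93 kJ

Step 1 (isochoric): W = 0 (constant volume).
After step 1: P = 1177 kPa (V unchanged).
Step 2 (isobaric): W = PΔV = (1177 kPa)(3.04 − 7.23 L) = -4932 J.
W_total = 0 − 4932 = -4932 J.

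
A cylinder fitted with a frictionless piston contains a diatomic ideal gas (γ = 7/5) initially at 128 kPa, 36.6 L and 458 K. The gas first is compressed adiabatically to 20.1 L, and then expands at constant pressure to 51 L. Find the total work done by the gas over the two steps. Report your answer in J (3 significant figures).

Step 1 (adiabatic): W = (P₁V₁ − P₂V₂)/(γ−1) = (4685 − 5954)/0.4 = -3173 J.
After step 1: P = 296.2 kPa, V = 20.1 L, T = 582.1 K.
Step 2 (isobaric): W = PΔV = (296.2 kPa)(51 − 20.1 L) = 9153 J.
W_total = -3173 + 9153 = 5980 J.

W_total ≈ 5980 J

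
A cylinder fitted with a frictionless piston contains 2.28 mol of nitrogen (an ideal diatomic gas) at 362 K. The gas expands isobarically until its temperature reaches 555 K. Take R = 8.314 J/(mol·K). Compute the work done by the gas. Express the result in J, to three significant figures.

Isobaric: W = P ΔV = nR ΔT.
W = (2.28)(8.314)(555 − 362) = 3658 J.

W ≈ 3660 J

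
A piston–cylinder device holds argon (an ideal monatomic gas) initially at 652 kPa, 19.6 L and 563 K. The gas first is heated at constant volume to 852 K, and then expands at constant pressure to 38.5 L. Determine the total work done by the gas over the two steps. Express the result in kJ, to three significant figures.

W_total ≈ 18.6 kJ

Step 1 (isochoric): W = 0 (constant volume).
After step 1: P = 986.7 kPa (V unchanged).
Step 2 (isobaric): W = PΔV = (986.7 kPa)(38.5 − 19.6 L) = 18648 J.
W_total = 0 + 18648 = 18648 J.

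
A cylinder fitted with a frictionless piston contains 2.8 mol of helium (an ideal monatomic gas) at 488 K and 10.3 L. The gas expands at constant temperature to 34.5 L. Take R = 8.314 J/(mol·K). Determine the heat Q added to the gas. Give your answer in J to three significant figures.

Isothermal ⇒ ΔU = 0, so Q = W = nRT ln(V₂/V₁).
Q = (2.8)(8.314)(488) ln(34.5/10.3) = 11360 × 1.209 = 13732 J.

Q ≈ 13700 J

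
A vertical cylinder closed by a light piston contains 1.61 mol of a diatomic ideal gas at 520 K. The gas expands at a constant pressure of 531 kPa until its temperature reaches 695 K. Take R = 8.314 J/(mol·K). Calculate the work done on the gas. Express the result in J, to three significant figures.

Isobaric: W = P ΔV = nR ΔT.
W = (1.61)(8.314)(695 − 520) = 2342 J.
Work on gas = −W_by = -2342 J.

W ≈ -2340 J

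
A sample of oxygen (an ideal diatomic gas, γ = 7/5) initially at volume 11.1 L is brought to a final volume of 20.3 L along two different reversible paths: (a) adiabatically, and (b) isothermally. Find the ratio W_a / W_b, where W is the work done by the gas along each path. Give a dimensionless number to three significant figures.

W_a / W_b ≈ 0.888

Path (a) adiabatic: W = P₁V₁(1 − (V₁/V₂)^(γ−1))/(γ−1) → W_a/(P₁V₁) = 0.5363.
Path (b) isothermal: W = P₁V₁ ln(V₂/V₁) → W_b/(P₁V₁) = 0.6037.
W_a / W_b = 0.5363 / 0.6037 = 0.8884.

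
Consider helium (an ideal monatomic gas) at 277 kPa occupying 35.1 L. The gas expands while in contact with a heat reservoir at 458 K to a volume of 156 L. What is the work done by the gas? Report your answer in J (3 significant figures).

W ≈ 14500 J

Isothermal: W = nRT ln(V₂/V₁) = P₁V₁ ln(V₂/V₁).
P₁V₁ = (277 kPa)(35.1 L) = 9723 J.
W = 9723 × ln(156/35.1) = 9723 × 1.492
W_by_gas = 14503 J.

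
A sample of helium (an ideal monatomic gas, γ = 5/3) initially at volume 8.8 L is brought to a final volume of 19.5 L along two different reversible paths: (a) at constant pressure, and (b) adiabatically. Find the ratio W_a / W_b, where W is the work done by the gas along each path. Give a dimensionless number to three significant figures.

W_a / W_b ≈ 1.97

Path (a) isobaric: W = P₁(V₂ − V₁) → W_a/(P₁V₁) = 1.216.
Path (b) adiabatic: W = P₁V₁(1 − (V₁/V₂)^(γ−1))/(γ−1) → W_b/(P₁V₁) = 0.6175.
W_a / W_b = 1.216 / 0.6175 = 1.969.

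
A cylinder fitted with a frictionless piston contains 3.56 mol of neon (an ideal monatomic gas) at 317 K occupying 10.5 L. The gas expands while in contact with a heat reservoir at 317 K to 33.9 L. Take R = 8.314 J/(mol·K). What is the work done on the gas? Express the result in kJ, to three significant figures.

W ≈ -11.0 kJ

Isothermal: W = nRT ln(V₂/V₁).
W = (3.56)(8.314)(317) × ln(33.9/10.5)
  = 9383 × 1.172
W_by_gas = 10997 J; work on gas = −W_by = -10997 J.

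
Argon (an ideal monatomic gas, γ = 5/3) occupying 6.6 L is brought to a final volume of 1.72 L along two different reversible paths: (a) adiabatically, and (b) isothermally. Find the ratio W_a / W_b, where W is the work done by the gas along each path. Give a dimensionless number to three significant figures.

W_a / W_b ≈ 1.62

Path (a) adiabatic: W = P₁V₁(1 − (V₁/V₂)^(γ−1))/(γ−1) → W_a/(P₁V₁) = -2.177.
Path (b) isothermal: W = P₁V₁ ln(V₂/V₁) → W_b/(P₁V₁) = -1.345.
W_a / W_b = -2.177 / -1.345 = 1.619.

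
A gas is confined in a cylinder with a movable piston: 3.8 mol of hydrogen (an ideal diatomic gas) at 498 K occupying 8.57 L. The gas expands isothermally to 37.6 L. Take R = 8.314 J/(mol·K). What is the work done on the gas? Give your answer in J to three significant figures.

W ≈ -23300 J

Isothermal: W = nRT ln(V₂/V₁).
W = (3.8)(8.314)(498) × ln(37.6/8.57)
  = 15733 × 1.479
W_by_gas = 23266 J; work on gas = −W_by = -23266 J.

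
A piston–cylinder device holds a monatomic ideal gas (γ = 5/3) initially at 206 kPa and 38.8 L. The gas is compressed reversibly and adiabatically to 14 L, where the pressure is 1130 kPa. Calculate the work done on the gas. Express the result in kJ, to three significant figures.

W ≈ 11.7 kJ

Adiabatic: W = (P₁V₁ − P₂V₂)/(γ − 1) with γ = 5/3.
P₁V₁ = 7993 J, P₂V₂ = 15820 J.
W = (7993 − 15820) / 0.6667 = -11741 J.
Work on gas = −W_by = 11741 J.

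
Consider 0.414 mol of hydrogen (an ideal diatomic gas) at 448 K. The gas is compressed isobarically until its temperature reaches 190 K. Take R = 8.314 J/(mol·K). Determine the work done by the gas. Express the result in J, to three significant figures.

Isobaric: W = P ΔV = nR ΔT.
W = (0.414)(8.314)(190 − 448) = -888 J.

W ≈ -888 J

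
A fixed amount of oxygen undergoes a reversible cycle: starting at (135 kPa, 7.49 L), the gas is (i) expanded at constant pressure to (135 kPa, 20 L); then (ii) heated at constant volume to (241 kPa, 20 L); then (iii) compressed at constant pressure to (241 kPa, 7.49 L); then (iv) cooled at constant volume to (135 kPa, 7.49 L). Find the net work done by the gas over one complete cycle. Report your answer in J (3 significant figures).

W_net ≈ -1330 J

Constant-volume legs do no work.
W(i) = (135)(20 − 7.49) = 1689 J; W(iii) = (241)(7.49 − 20) = -3015 J.
W_net = 1689 − 3015 = -1326 J (the counter-clockwise enclosed area).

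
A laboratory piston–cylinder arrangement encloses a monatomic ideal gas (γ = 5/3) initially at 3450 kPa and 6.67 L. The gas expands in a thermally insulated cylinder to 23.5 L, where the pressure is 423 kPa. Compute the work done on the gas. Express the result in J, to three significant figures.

Adiabatic: W = (P₁V₁ − P₂V₂)/(γ − 1) with γ = 5/3.
P₁V₁ = 23012 J, P₂V₂ = 9940 J.
W = (23012 − 9940) / 0.6667 = 19606 J.
Work on gas = −W_by = -19606 J.

W ≈ -19600 J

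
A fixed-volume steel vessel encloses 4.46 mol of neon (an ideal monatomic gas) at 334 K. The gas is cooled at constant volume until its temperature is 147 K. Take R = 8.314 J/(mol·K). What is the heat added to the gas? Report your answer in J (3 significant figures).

Constant volume ⇒ W = 0, so Q = ΔU = nCᵥΔT with Cᵥ = 3R/2 = 12.47 J/(mol·K).
ΔU = (4.46)(12.47)(147 − 334) = -10401 J.

Q ≈ -10400 J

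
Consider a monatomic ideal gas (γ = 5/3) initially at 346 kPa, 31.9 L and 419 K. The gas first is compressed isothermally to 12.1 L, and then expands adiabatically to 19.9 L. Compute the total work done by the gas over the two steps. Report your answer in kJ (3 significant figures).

W_total ≈ -6.03 kJ

Step 1 (isothermal): W = P₁V₁ ln(V₂/V₁) = (11037) ln(12.1/31.9) = -10700 J.
After step 1: P = 912.2 kPa, V = 12.1 L, T = 419 K.
Step 2 (adiabatic): W = (P₁V₁ − P₂V₂)/(γ−1) = (11037 − 7922)/0.667 = 4673 J.
W_total = -10700 + 4673 = -6026 J.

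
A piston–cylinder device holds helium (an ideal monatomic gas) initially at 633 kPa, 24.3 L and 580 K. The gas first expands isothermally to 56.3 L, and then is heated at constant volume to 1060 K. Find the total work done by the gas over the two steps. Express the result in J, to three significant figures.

W_total ≈ 12900 J

Step 1 (isothermal): W = P₁V₁ ln(V₂/V₁) = (15382) ln(56.3/24.3) = 12924 J.
Step 2 (isochoric): W = 0 (constant volume).
W_total = 12924 + 0 = 12924 J.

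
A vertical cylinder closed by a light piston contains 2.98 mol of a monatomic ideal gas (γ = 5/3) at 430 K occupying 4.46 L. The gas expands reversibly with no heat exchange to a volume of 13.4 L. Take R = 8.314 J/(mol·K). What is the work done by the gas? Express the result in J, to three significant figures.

Adiabatic: TV^(γ−1) = const with γ = 5/3.
T₂ = T₁ (V₁/V₂)^(γ−1) = 430 × (4.46/13.4)^0.667 = 430 × 0.4803 = 206.5 K.
W_by = nCᵥ(T₁ − T₂) = (2.98)(12.47)(430 − 206.5) = 8305 J.

W ≈ 8310 J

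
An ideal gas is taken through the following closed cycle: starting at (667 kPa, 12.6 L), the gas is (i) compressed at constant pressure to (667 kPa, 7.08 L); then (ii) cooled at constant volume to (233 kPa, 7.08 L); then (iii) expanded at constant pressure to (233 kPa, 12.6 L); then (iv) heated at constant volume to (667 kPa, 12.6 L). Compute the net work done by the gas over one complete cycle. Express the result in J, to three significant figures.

Constant-volume legs do no work.
W(i) = (667)(7.08 − 12.6) = -3682 J; W(iii) = (233)(12.6 − 7.08) = 1286 J.
W_net = -3682 + 1286 = -2396 J (the counter-clockwise enclosed area).

W_net ≈ -2400 J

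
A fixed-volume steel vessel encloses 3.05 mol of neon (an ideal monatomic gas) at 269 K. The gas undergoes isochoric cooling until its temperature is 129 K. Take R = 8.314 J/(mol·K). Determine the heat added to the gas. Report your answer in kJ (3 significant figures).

Q ≈ -5.33 kJ

Constant volume ⇒ W = 0, so Q = ΔU = nCᵥΔT with Cᵥ = 3R/2 = 12.47 J/(mol·K).
ΔU = (3.05)(12.47)(129 − 269) = -5325 J.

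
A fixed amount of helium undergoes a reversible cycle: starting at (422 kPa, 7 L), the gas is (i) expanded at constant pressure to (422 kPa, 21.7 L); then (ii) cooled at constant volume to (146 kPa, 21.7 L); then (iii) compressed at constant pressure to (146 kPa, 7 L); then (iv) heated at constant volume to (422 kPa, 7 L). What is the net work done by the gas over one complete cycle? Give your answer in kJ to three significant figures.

W_net ≈ 4.06 kJ

Constant-volume legs do no work.
W(i) = (422)(21.7 − 7) = 6203 J; W(iii) = (146)(7 − 21.7) = -2146 J.
W_net = 6203 − 2146 = 4057 J (the clockwise enclosed area).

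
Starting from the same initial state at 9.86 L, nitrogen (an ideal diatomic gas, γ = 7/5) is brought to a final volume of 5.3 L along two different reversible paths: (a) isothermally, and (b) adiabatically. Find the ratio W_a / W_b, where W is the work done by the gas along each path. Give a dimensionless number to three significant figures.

W_a / W_b ≈ 0.881

Path (a) isothermal: W = P₁V₁ ln(V₂/V₁) → W_a/(P₁V₁) = -0.6208.
Path (b) adiabatic: W = P₁V₁(1 − (V₁/V₂)^(γ−1))/(γ−1) → W_b/(P₁V₁) = -0.7046.
W_a / W_b = -0.6208 / -0.7046 = 0.881.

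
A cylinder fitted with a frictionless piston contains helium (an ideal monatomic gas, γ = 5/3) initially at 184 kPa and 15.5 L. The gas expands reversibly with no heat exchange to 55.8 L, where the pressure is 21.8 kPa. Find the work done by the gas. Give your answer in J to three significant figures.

W ≈ 2450 J

Adiabatic: W = (P₁V₁ − P₂V₂)/(γ − 1) with γ = 5/3.
P₁V₁ = 2852 J, P₂V₂ = 1216 J.
W = (2852 − 1216) / 0.6667 = 2453 J.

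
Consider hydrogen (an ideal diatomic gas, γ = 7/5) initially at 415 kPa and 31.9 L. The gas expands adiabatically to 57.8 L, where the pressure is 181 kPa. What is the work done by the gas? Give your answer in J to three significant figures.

Adiabatic: W = (P₁V₁ − P₂V₂)/(γ − 1) with γ = 7/5.
P₁V₁ = 13238 J, P₂V₂ = 10462 J.
W = (13238 − 10462) / 0.4 = 6942 J.

W ≈ 6940 J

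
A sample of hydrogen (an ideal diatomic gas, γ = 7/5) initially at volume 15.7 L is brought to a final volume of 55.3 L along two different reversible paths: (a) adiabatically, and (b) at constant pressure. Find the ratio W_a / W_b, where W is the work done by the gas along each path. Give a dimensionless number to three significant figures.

W_a / W_b ≈ 0.392

Path (a) adiabatic: W = P₁V₁(1 − (V₁/V₂)^(γ−1))/(γ−1) → W_a/(P₁V₁) = 0.9892.
Path (b) isobaric: W = P₁(V₂ − V₁) → W_b/(P₁V₁) = 2.522.
W_a / W_b = 0.9892 / 2.522 = 0.3922.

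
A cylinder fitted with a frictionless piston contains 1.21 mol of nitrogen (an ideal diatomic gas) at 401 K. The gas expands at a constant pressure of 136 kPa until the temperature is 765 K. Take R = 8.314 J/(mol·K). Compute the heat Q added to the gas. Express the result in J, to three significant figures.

Isobaric: W = nRΔT = (1.21)(8.314)(364) = 3662 J.
ΔU = nCᵥΔT with Cᵥ = 5R/2: ΔU = (1.21)(20.79)(364) = 9155 J.
Q = ΔU + W = 9155 + 3662 = 12816 J.

Q ≈ 12800 J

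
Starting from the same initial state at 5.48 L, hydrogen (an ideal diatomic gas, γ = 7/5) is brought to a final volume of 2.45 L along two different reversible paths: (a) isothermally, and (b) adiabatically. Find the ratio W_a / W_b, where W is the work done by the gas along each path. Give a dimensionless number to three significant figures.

Path (a) isothermal: W = P₁V₁ ln(V₂/V₁) → W_a/(P₁V₁) = -0.805.
Path (b) adiabatic: W = P₁V₁(1 − (V₁/V₂)^(γ−1))/(γ−1) → W_b/(P₁V₁) = -0.9497.
W_a / W_b = -0.805 / -0.9497 = 0.8476.

W_a / W_b ≈ 0.848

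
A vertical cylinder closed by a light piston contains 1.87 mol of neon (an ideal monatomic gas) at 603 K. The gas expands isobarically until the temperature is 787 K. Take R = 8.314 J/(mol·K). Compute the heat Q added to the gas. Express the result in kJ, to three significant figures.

Q ≈ 7.15 kJ

Isobaric: W = nRΔT = (1.87)(8.314)(184) = 2861 J.
ΔU = nCᵥΔT with Cᵥ = 3R/2: ΔU = (1.87)(12.47)(184) = 4291 J.
Q = ΔU + W = 4291 + 2861 = 7152 J.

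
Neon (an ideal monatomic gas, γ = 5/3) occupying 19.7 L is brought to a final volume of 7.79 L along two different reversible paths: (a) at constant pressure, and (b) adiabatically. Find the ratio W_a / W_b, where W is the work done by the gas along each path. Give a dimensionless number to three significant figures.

Path (a) isobaric: W = P₁(V₂ − V₁) → W_a/(P₁V₁) = -0.6046.
Path (b) adiabatic: W = P₁V₁(1 − (V₁/V₂)^(γ−1))/(γ−1) → W_b/(P₁V₁) = -1.284.
W_a / W_b = -0.6046 / -1.284 = 0.4708.

W_a / W_b ≈ 0.471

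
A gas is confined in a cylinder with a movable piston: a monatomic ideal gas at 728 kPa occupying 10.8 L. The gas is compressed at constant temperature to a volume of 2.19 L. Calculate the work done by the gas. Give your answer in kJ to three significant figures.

Isothermal: W = nRT ln(V₂/V₁) = P₁V₁ ln(V₂/V₁).
P₁V₁ = (728 kPa)(10.8 L) = 7862 J.
W = 7862 × ln(2.19/10.8) = 7862 × -1.596
W_by_gas = -12546 J.

W ≈ -12.5 kJ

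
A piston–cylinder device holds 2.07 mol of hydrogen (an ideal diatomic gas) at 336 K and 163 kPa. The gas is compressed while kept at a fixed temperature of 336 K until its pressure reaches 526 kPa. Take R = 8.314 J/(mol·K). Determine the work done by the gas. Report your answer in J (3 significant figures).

Isothermal process: W = nRT ln(V₂/V₁) = nRT ln(P₁/P₂).
W = (2.07)(8.314)(336) × ln(163/526)
  = 5783 × ln(0.3099) = 5783 × -1.172
W_by_gas = -6775 J.

W ≈ -6770 J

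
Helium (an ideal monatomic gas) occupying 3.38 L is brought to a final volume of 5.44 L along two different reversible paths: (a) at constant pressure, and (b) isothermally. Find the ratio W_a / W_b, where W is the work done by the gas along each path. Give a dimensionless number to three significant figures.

Path (a) isobaric: W = P₁(V₂ − V₁) → W_a/(P₁V₁) = 0.6095.
Path (b) isothermal: W = P₁V₁ ln(V₂/V₁) → W_b/(P₁V₁) = 0.4759.
W_a / W_b = 0.6095 / 0.4759 = 1.281.

W_a / W_b ≈ 1.28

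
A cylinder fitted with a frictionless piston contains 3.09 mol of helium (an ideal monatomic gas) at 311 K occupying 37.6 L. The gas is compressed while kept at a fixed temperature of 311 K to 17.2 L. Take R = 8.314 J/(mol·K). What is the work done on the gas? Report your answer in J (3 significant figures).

Isothermal: W = nRT ln(V₂/V₁).
W = (3.09)(8.314)(311) × ln(17.2/37.6)
  = 7990 × -0.7821
W_by_gas = -6249 J; work on gas = −W_by = 6249 J.

W ≈ 6250 J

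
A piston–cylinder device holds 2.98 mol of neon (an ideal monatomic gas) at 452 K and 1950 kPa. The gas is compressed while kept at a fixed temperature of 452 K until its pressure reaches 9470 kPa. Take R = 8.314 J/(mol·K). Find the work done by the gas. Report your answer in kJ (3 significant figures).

W ≈ -17.7 kJ

Isothermal process: W = nRT ln(V₂/V₁) = nRT ln(P₁/P₂).
W = (2.98)(8.314)(452) × ln(1950/9470)
  = 11199 × ln(0.2059) = 11199 × -1.58
W_by_gas = -17697 J.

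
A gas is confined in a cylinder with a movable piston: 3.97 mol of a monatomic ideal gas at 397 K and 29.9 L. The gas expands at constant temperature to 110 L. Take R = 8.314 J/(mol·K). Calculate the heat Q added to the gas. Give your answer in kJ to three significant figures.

Isothermal ⇒ ΔU = 0, so Q = W = nRT ln(V₂/V₁).
Q = (3.97)(8.314)(397) ln(110/29.9) = 13104 × 1.303 = 17069 J.

Q ≈ 17.1 kJ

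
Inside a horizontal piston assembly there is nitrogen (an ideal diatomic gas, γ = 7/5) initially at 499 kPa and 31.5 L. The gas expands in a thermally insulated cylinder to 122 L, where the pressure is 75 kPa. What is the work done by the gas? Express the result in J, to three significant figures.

W ≈ 16400 J

Adiabatic: W = (P₁V₁ − P₂V₂)/(γ − 1) with γ = 7/5.
P₁V₁ = 15718 J, P₂V₂ = 9150 J.
W = (15718 − 9150) / 0.4 = 16421 J.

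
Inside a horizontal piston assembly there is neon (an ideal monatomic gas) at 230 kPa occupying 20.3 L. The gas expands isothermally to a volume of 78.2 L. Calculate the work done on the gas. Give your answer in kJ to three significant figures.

W ≈ -6.30 kJ

Isothermal: W = nRT ln(V₂/V₁) = P₁V₁ ln(V₂/V₁).
P₁V₁ = (230 kPa)(20.3 L) = 4669 J.
W = 4669 × ln(78.2/20.3) = 4669 × 1.349
W_by_gas = 6297 J; work on gas = −W_by = -6297 J.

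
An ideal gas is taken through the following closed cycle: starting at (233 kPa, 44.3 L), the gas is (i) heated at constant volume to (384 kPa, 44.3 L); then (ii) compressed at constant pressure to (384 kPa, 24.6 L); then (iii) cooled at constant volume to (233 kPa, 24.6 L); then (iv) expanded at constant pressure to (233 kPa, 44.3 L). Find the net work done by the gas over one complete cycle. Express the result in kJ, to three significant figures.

W_net ≈ -2.97 kJ

Constant-volume legs do no work.
W(ii) = (384)(24.6 − 44.3) = -7565 J; W(iv) = (233)(44.3 − 24.6) = 4590 J.
W_net = -7565 + 4590 = -2975 J (the counter-clockwise enclosed area).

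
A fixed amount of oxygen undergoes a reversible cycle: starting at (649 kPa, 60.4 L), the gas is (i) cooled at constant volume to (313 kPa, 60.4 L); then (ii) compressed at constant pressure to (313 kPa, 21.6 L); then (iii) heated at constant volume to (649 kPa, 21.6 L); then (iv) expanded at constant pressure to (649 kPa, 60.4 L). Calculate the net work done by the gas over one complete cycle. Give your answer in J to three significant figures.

Constant-volume legs do no work.
W(ii) = (313)(21.6 − 60.4) = -12144 J; W(iv) = (649)(60.4 − 21.6) = 25181 J.
W_net = -12144 + 25181 = 13037 J (the clockwise enclosed area).

W_net ≈ 13000 J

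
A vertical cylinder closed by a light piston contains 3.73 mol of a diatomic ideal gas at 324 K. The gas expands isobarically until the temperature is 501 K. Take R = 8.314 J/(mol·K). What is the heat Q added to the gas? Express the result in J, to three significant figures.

Isobaric: W = nRΔT = (3.73)(8.314)(177) = 5489 J.
ΔU = nCᵥΔT with Cᵥ = 5R/2: ΔU = (3.73)(20.79)(177) = 13722 J.
Q = ΔU + W = 13722 + 5489 = 19211 J.

Q ≈ 19200 J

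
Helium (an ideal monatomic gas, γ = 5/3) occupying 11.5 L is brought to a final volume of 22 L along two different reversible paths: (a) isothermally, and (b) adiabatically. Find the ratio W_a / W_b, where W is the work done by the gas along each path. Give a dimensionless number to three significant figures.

W_a / W_b ≈ 1.23

Path (a) isothermal: W = P₁V₁ ln(V₂/V₁) → W_a/(P₁V₁) = 0.6487.
Path (b) adiabatic: W = P₁V₁(1 − (V₁/V₂)^(γ−1))/(γ−1) → W_b/(P₁V₁) = 0.5266.
W_a / W_b = 0.6487 / 0.5266 = 1.232.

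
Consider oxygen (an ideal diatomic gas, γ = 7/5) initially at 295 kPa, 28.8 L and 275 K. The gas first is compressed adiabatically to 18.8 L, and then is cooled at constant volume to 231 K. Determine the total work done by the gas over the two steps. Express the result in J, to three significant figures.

W_total ≈ -3950 J

Step 1 (adiabatic): W = (P₁V₁ − P₂V₂)/(γ−1) = (8496 − 10076)/0.4 = -3951 J.
Step 2 (isochoric): W = 0 (constant volume).
W_total = -3951 + 0 = -3951 J.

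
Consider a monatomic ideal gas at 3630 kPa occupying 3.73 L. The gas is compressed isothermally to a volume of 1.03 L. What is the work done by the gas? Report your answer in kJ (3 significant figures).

W ≈ -17.4 kJ

Isothermal: W = nRT ln(V₂/V₁) = P₁V₁ ln(V₂/V₁).
P₁V₁ = (3630 kPa)(3.73 L) = 13540 J.
W = 13540 × ln(1.03/3.73) = 13540 × -1.287
W_by_gas = -17424 J.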